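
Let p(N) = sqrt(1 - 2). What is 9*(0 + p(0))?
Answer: 9*I ≈ 9.0*I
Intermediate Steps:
p(N) = I (p(N) = sqrt(-1) = I)
9*(0 + p(0)) = 9*(0 + I) = 9*I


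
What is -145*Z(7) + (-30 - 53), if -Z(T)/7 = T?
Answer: 7022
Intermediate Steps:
Z(T) = -7*T
-145*Z(7) + (-30 - 53) = -(-1015)*7 + (-30 - 53) = -145*(-49) - 83 = 7105 - 83 = 7022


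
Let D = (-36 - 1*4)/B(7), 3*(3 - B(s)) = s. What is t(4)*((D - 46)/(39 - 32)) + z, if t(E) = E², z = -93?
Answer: -2347/7 ≈ -335.29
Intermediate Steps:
B(s) = 3 - s/3
D = -60 (D = (-36 - 1*4)/(3 - ⅓*7) = (-36 - 4)/(3 - 7/3) = -40/⅔ = -40*3/2 = -60)
t(4)*((D - 46)/(39 - 32)) + z = 4²*((-60 - 46)/(39 - 32)) - 93 = 16*(-106/7) - 93 = -1696/7 - 93 = -2347/7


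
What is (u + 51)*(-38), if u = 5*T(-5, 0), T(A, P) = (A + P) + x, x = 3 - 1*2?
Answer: -1178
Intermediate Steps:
x = 1 (x = 3 - 2 = 1)
T(A, P) = 1 + A + P (T(A, P) = (A + P) + 1 = 1 + A + P)
u = -20 (u = 5*(1 - 5 + 0) = 5*(-4) = -20)
(u + 51)*(-38) = (-20 + 51)*(-38) = 31*(-38) = -1178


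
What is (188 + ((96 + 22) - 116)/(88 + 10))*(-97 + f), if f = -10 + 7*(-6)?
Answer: -1372737/49 ≈ -28015.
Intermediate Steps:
f = -52 (f = -10 - 42 = -52)
(188 + ((96 + 22) - 116)/(88 + 10))*(-97 + f) = (188 + ((96 + 22) - 116)/(88 + 10))*(-97 - 52) = (188 + (118 - 116)/98)*(-149) = (188 + 2*(1/98))*(-149) = (188 + 1/49)*(-149) = (9213/49)*(-149) = -1372737/49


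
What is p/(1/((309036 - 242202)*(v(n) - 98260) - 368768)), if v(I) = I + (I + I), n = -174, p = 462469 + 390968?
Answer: -5634702540953772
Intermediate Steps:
p = 853437
v(I) = 3*I (v(I) = I + 2*I = 3*I)
p/(1/((309036 - 242202)*(v(n) - 98260) - 368768)) = 853437/(1/((309036 - 242202)*(3*(-174) - 98260) - 368768)) = 853437/(1/(66834*(-522 - 98260) - 368768)) = 853437/(1/(66834*(-98782) - 368768)) = 853437/(1/(-6601996188 - 368768)) = 853437/(1/(-6602364956)) = 853437/(-1/6602364956) = 853437*(-6602364956) = -5634702540953772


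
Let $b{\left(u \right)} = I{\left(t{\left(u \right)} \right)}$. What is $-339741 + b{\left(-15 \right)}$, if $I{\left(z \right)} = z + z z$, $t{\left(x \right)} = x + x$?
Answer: $-338871$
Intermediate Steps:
$t{\left(x \right)} = 2 x$
$I{\left(z \right)} = z + z^{2}$
$b{\left(u \right)} = 2 u \left(1 + 2 u\right)$
$-339741 + b{\left(-15 \right)} = -339741 + 2 \left(-15\right) \left(1 + 2 \left(-15\right)\right) = -339741 + 2 \left(-15\right) \left(1 - 30\right) = -339741 + 2 \left(-15\right) \left(-29\right) = -339741 + 870 = -338871$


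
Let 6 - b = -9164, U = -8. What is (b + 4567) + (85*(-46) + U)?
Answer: 9819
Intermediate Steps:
b = 9170 (b = 6 - 1*(-9164) = 6 + 9164 = 9170)
(b + 4567) + (85*(-46) + U) = (9170 + 4567) + (85*(-46) - 8) = 13737 + (-3910 - 8) = 13737 - 3918 = 9819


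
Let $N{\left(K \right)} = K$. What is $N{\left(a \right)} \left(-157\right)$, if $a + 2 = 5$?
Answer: $-471$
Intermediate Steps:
$a = 3$ ($a = -2 + 5 = 3$)
$N{\left(a \right)} \left(-157\right) = 3 \left(-157\right) = -471$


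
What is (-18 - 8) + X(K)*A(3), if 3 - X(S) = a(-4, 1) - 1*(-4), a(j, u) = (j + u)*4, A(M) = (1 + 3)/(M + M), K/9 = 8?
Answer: -56/3 ≈ -18.667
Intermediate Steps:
K = 72 (K = 9*8 = 72)
A(M) = 2/M (A(M) = 4/((2*M)) = 4*(1/(2*M)) = 2/M)
a(j, u) = 4*j + 4*u
X(S) = 11 (X(S) = 3 - ((4*(-4) + 4*1) - 1*(-4)) = 3 - ((-16 + 4) + 4) = 3 - (-12 + 4) = 3 - 1*(-8) = 3 + 8 = 11)
(-18 - 8) + X(K)*A(3) = (-18 - 8) + 11*(2/3) = -26 + 11*(2*(⅓)) = -26 + 11*(⅔) = -26 + 22/3 = -56/3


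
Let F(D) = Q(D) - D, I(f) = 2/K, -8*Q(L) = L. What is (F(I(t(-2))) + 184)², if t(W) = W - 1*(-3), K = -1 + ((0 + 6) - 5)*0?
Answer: 555025/16 ≈ 34689.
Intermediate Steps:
Q(L) = -L/8
K = -1 (K = -1 + (6 - 5)*0 = -1 + 1*0 = -1 + 0 = -1)
t(W) = 3 + W (t(W) = W + 3 = 3 + W)
I(f) = -2 (I(f) = 2/(-1) = 2*(-1) = -2)
F(D) = -9*D/8 (F(D) = -D/8 - D = -9*D/8)
(F(I(t(-2))) + 184)² = (-9/8*(-2) + 184)² = (9/4 + 184)² = (745/4)² = 555025/16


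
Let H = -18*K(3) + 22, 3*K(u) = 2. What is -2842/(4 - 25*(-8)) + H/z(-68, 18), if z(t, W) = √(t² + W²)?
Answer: -1421/102 + 5*√1237/1237 ≈ -13.789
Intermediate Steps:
K(u) = ⅔ (K(u) = (⅓)*2 = ⅔)
z(t, W) = √(W² + t²)
H = 10 (H = -18*⅔ + 22 = -12 + 22 = 10)
-2842/(4 - 25*(-8)) + H/z(-68, 18) = -2842/(4 - 25*(-8)) + 10/(√(18² + (-68)²)) = -2842/(4 + 200) + 10/(√(324 + 4624)) = -2842/204 + 10/(√4948) = -2842*1/204 + 10/((2*√1237)) = -1421/102 + 10*(√1237/2474) = -1421/102 + 5*√1237/1237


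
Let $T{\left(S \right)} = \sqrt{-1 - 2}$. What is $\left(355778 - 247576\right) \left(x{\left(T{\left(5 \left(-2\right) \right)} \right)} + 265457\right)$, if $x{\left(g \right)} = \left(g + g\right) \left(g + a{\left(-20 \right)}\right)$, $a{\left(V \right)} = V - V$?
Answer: $28722329102$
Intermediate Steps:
$a{\left(V \right)} = 0$
$T{\left(S \right)} = i \sqrt{3}$ ($T{\left(S \right)} = \sqrt{-3} = i \sqrt{3}$)
$x{\left(g \right)} = 2 g^{2}$ ($x{\left(g \right)} = \left(g + g\right) \left(g + 0\right) = 2 g g = 2 g^{2}$)
$\left(355778 - 247576\right) \left(x{\left(T{\left(5 \left(-2\right) \right)} \right)} + 265457\right) = \left(355778 - 247576\right) \left(2 \left(i \sqrt{3}\right)^{2} + 265457\right) = 108202 \left(2 \left(-3\right) + 265457\right) = 108202 \left(-6 + 265457\right) = 108202 \cdot 265451 = 28722329102$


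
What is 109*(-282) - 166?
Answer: -30904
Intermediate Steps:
109*(-282) - 166 = -30738 - 166 = -30904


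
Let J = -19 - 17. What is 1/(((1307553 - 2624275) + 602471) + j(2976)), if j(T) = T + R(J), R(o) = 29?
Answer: -1/711246 ≈ -1.4060e-6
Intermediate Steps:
J = -36
j(T) = 29 + T (j(T) = T + 29 = 29 + T)
1/(((1307553 - 2624275) + 602471) + j(2976)) = 1/(((1307553 - 2624275) + 602471) + (29 + 2976)) = 1/((-1316722 + 602471) + 3005) = 1/(-714251 + 3005) = 1/(-711246) = -1/711246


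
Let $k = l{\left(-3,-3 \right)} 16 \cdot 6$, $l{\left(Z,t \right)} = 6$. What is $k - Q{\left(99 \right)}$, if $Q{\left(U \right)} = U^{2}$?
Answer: $-9225$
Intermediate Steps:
$k = 576$ ($k = 6 \cdot 16 \cdot 6 = 96 \cdot 6 = 576$)
$k - Q{\left(99 \right)} = 576 - 99^{2} = 576 - 9801 = -9225$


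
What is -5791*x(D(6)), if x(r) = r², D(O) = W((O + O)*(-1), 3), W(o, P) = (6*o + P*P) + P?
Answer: -20847600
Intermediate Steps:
W(o, P) = P + P² + 6*o (W(o, P) = (6*o + P²) + P = (P² + 6*o) + P = P + P² + 6*o)
D(O) = 12 - 12*O (D(O) = 3 + 3² + 6*((O + O)*(-1)) = 3 + 9 + 6*((2*O)*(-1)) = 3 + 9 + 6*(-2*O) = 3 + 9 - 12*O = 12 - 12*O)
-5791*x(D(6)) = -5791*(12 - 12*6)² = -5791*(12 - 72)² = -5791*(-60)² = -5791*3600 = -20847600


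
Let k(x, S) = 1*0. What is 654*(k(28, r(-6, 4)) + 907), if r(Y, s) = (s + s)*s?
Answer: 593178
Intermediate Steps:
r(Y, s) = 2*s² (r(Y, s) = (2*s)*s = 2*s²)
k(x, S) = 0
654*(k(28, r(-6, 4)) + 907) = 654*(0 + 907) = 654*907 = 593178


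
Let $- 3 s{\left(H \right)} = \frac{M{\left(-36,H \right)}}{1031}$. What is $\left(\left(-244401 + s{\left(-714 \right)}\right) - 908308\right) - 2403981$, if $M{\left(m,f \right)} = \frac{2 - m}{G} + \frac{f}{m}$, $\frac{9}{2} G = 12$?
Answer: $- \frac{132010106449}{37116} \approx -3.5567 \cdot 10^{6}$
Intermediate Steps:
$G = \frac{8}{3}$ ($G = \frac{2}{9} \cdot 12 = \frac{8}{3} \approx 2.6667$)
$M{\left(m,f \right)} = \frac{3}{4} - \frac{3 m}{8} + \frac{f}{m}$ ($M{\left(m,f \right)} = \frac{2 - m}{\frac{8}{3}} + \frac{f}{m} = \left(2 - m\right) \frac{3}{8} + \frac{f}{m} = \left(\frac{3}{4} - \frac{3 m}{8}\right) + \frac{f}{m} = \frac{3}{4} - \frac{3 m}{8} + \frac{f}{m}$)
$s{\left(H \right)} = - \frac{19}{4124} + \frac{H}{111348}$ ($s{\left(H \right)} = - \frac{\frac{H + \frac{3}{8} \left(-36\right) \left(2 - -36\right)}{-36} \cdot \frac{1}{1031}}{3} = - \frac{- \frac{H + \frac{3}{8} \left(-36\right) \left(2 + 36\right)}{36} \cdot \frac{1}{1031}}{3} = - \frac{- \frac{H + \frac{3}{8} \left(-36\right) 38}{36} \cdot \frac{1}{1031}}{3} = - \frac{- \frac{H - 513}{36} \cdot \frac{1}{1031}}{3} = - \frac{- \frac{-513 + H}{36} \cdot \frac{1}{1031}}{3} = - \frac{\left(\frac{57}{4} - \frac{H}{36}\right) \frac{1}{1031}}{3} = - \frac{\frac{57}{4124} - \frac{H}{37116}}{3} = - \frac{19}{4124} + \frac{H}{111348}$)
$\left(\left(-244401 + s{\left(-714 \right)}\right) - 908308\right) - 2403981 = \left(\left(-244401 + \left(- \frac{19}{4124} + \frac{1}{111348} \left(-714\right)\right)\right) - 908308\right) - 2403981 = \left(\left(-244401 - \frac{409}{37116}\right) - 908308\right) - 2403981 = \left(- \frac{9071187925}{37116} - 908308\right) - 2403981 = - \frac{42783947653}{37116} - 2403981 = - \frac{132010106449}{37116}$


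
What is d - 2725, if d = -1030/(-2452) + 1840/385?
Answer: -256754627/94402 ≈ -2719.8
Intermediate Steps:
d = 490823/94402 (d = -1030*(-1/2452) + 1840*(1/385) = 515/1226 + 368/77 = 490823/94402 ≈ 5.1993)
d - 2725 = 490823/94402 - 2725 = -256754627/94402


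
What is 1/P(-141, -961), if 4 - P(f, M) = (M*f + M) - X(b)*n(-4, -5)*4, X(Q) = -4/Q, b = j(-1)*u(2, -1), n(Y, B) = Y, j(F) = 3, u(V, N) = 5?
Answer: -15/2017976 ≈ -7.4332e-6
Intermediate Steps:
b = 15 (b = 3*5 = 15)
P(f, M) = 124/15 - M - M*f (P(f, M) = 4 - ((M*f + M) - -4/15*(-4)*4) = 4 - ((M + M*f) - -4*1/15*(-4)*4) = 4 - ((M + M*f) - (-4/15*(-4))*4) = 4 - ((M + M*f) - 16*4/15) = 4 - ((M + M*f) - 1*64/15) = 4 - ((M + M*f) - 64/15) = 4 - (-64/15 + M + M*f) = 4 + (64/15 - M - M*f) = 124/15 - M - M*f)
1/P(-141, -961) = 1/(124/15 - 1*(-961) - 1*(-961)*(-141)) = 1/(124/15 + 961 - 135501) = 1/(-2017976/15) = -15/2017976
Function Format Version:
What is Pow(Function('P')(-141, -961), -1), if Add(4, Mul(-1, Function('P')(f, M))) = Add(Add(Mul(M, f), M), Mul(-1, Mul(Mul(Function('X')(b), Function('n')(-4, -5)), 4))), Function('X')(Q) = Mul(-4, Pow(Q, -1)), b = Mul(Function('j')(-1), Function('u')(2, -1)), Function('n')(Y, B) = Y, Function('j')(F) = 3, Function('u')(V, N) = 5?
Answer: Rational(-15, 2017976) ≈ -7.4332e-6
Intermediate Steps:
b = 15 (b = Mul(3, 5) = 15)
Function('P')(f, M) = Add(Rational(124, 15), Mul(-1, M), Mul(-1, M, f)) (Function('P')(f, M) = Add(4, Mul(-1, Add(Add(Mul(M, f), M), Mul(-1, Mul(Mul(Mul(-4, Pow(15, -1)), -4), 4))))) = Add(4, Mul(-1, Add(Add(M, Mul(M, f)), Mul(-1, Mul(Mul(Mul(-4, Rational(1, 15)), -4), 4))))) = Add(4, Mul(-1, Add(Add(M, Mul(M, f)), Mul(-1, Mul(Mul(Rational(-4, 15), -4), 4))))) = Add(4, Mul(-1, Add(Add(M, Mul(M, f)), Mul(-1, Mul(Rational(16, 15), 4))))) = Add(4, Mul(-1, Add(Add(M, Mul(M, f)), Mul(-1, Rational(64, 15))))) = Add(4, Mul(-1, Add(Add(M, Mul(M, f)), Rational(-64, 15)))) = Add(4, Mul(-1, Add(Rational(-64, 15), M, Mul(M, f)))) = Add(4, Add(Rational(64, 15), Mul(-1, M), Mul(-1, M, f))) = Add(Rational(124, 15), Mul(-1, M), Mul(-1, M, f)))
Pow(Function('P')(-141, -961), -1) = Pow(Add(Rational(124, 15), Mul(-1, -961), Mul(-1, -961, -141)), -1) = Pow(Add(Rational(124, 15), 961, -135501), -1) = Pow(Rational(-2017976, 15), -1) = Rational(-15, 2017976)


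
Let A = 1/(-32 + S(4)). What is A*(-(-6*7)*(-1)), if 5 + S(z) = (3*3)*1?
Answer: 3/2 ≈ 1.5000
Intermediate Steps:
S(z) = 4 (S(z) = -5 + (3*3)*1 = -5 + 9*1 = -5 + 9 = 4)
A = -1/28 (A = 1/(-32 + 4) = 1/(-28) = -1/28 ≈ -0.035714)
A*(-(-6*7)*(-1)) = -(-1)*-6*7*(-1)/28 = -(-1)*(-42*(-1))/28 = -(-1)*42/28 = -1/28*(-42) = 3/2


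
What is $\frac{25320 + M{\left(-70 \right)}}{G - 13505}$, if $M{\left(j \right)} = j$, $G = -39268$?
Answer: $- \frac{25250}{52773} \approx -0.47846$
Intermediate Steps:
$\frac{25320 + M{\left(-70 \right)}}{G - 13505} = \frac{25320 - 70}{-39268 - 13505} = \frac{25250}{-52773} = 25250 \left(- \frac{1}{52773}\right) = - \frac{25250}{52773}$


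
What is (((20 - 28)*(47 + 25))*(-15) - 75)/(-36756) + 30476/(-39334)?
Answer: -242845261/240960084 ≈ -1.0078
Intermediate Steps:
(((20 - 28)*(47 + 25))*(-15) - 75)/(-36756) + 30476/(-39334) = (-8*72*(-15) - 75)*(-1/36756) + 30476*(-1/39334) = (-576*(-15) - 75)*(-1/36756) - 15238/19667 = (8640 - 75)*(-1/36756) - 15238/19667 = 8565*(-1/36756) - 15238/19667 = -2855/12252 - 15238/19667 = -242845261/240960084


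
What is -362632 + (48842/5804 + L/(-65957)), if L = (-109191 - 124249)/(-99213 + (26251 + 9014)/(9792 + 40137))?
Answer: -28651770314450409544361/79012429182932914 ≈ -3.6262e+5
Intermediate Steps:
L = 971285480/412797551 (L = -233440/(-99213 + 35265/49929) = -233440/(-99213 + 35265*(1/49929)) = -233440/(-99213 + 11755/16643) = -233440/(-1651190204/16643) = -233440*(-16643/1651190204) = 971285480/412797551 ≈ 2.3529)
-362632 + (48842/5804 + L/(-65957)) = -362632 + (48842/5804 + (971285480/412797551)/(-65957)) = -362632 + (48842*(1/5804) + (971285480/412797551)*(-1/65957)) = -362632 + (24421/2902 - 971285480/27226888071307) = -362632 + 664905014918925287/79012429182932914 = -28651770314450409544361/79012429182932914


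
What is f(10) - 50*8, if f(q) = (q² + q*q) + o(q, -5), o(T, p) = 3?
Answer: -197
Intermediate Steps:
f(q) = 3 + 2*q² (f(q) = (q² + q*q) + 3 = (q² + q²) + 3 = 2*q² + 3 = 3 + 2*q²)
f(10) - 50*8 = (3 + 2*10²) - 50*8 = (3 + 2*100) - 400 = (3 + 200) - 400 = 203 - 400 = -197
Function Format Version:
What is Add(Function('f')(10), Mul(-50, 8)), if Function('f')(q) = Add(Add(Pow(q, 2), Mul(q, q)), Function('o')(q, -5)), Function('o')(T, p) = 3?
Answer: -197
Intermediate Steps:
Function('f')(q) = Add(3, Mul(2, Pow(q, 2))) (Function('f')(q) = Add(Add(Pow(q, 2), Mul(q, q)), 3) = Add(Add(Pow(q, 2), Pow(q, 2)), 3) = Add(Mul(2, Pow(q, 2)), 3) = Add(3, Mul(2, Pow(q, 2))))
Add(Function('f')(10), Mul(-50, 8)) = Add(Add(3, Mul(2, Pow(10, 2))), Mul(-50, 8)) = Add(Add(3, Mul(2, 100)), -400) = Add(Add(3, 200), -400) = Add(203, -400) = -197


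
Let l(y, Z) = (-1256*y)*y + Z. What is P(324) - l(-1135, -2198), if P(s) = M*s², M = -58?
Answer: 1611924190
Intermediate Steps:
l(y, Z) = Z - 1256*y² (l(y, Z) = -1256*y² + Z = Z - 1256*y²)
P(s) = -58*s²
P(324) - l(-1135, -2198) = -58*324² - (-2198 - 1256*(-1135)²) = -58*104976 - (-2198 - 1256*1288225) = -6088608 - (-2198 - 1618010600) = -6088608 - 1*(-1618012798) = -6088608 + 1618012798 = 1611924190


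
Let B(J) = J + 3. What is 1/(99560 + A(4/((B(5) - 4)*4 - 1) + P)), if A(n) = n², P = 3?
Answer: 225/22403401 ≈ 1.0043e-5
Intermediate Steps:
B(J) = 3 + J
1/(99560 + A(4/((B(5) - 4)*4 - 1) + P)) = 1/(99560 + (4/(((3 + 5) - 4)*4 - 1) + 3)²) = 1/(99560 + (4/((8 - 4)*4 - 1) + 3)²) = 1/(99560 + (4/(4*4 - 1) + 3)²) = 1/(99560 + (4/(16 - 1) + 3)²) = 1/(99560 + (4/15 + 3)²) = 1/(99560 + (49/15)²) = 1/(99560 + 2401/225) = 1/(22403401/225) = 225/22403401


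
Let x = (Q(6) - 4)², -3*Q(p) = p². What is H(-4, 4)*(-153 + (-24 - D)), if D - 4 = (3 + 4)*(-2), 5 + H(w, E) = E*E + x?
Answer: -44589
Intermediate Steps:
Q(p) = -p²/3
x = 256 (x = (-⅓*6² - 4)² = (-⅓*36 - 4)² = (-12 - 4)² = (-16)² = 256)
H(w, E) = 251 + E² (H(w, E) = -5 + (E*E + 256) = -5 + (E² + 256) = -5 + (256 + E²) = 251 + E²)
D = -10 (D = 4 + (3 + 4)*(-2) = 4 + 7*(-2) = 4 - 14 = -10)
H(-4, 4)*(-153 + (-24 - D)) = (251 + 4²)*(-153 + (-24 - 1*(-10))) = (251 + 16)*(-153 + (-24 + 10)) = 267*(-153 - 14) = 267*(-167) = -44589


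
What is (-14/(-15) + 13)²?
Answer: 43681/225 ≈ 194.14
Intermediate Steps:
(-14/(-15) + 13)² = (-14*(-1/15) + 13)² = (14/15 + 13)² = (209/15)² = 43681/225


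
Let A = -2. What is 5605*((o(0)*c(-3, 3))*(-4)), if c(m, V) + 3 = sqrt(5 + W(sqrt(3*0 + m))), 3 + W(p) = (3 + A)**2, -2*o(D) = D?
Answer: 0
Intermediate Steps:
o(D) = -D/2
W(p) = -2 (W(p) = -3 + (3 - 2)**2 = -3 + 1**2 = -3 + 1 = -2)
c(m, V) = -3 + sqrt(3) (c(m, V) = -3 + sqrt(5 - 2) = -3 + sqrt(3))
5605*((o(0)*c(-3, 3))*(-4)) = 5605*(((-1/2*0)*(-3 + sqrt(3)))*(-4)) = 5605*((0*(-3 + sqrt(3)))*(-4)) = 5605*(0*(-4)) = 5605*0 = 0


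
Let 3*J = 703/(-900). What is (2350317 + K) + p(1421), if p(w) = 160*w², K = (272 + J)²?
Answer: 2372914824617809/7290000 ≈ 3.2550e+8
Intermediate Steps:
J = -703/2700 (J = (703/(-900))/3 = (703*(-1/900))/3 = (⅓)*(-703/900) = -703/2700 ≈ -0.26037)
K = 538311287809/7290000 (K = (272 - 703/2700)² = (733697/2700)² = 538311287809/7290000 ≈ 73842.)
(2350317 + K) + p(1421) = (2350317 + 538311287809/7290000) + 160*1421² = 17672122217809/7290000 + 160*2019241 = 17672122217809/7290000 + 323078560 = 2372914824617809/7290000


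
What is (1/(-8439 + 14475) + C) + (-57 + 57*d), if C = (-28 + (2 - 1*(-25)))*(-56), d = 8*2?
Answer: 5498797/6036 ≈ 911.00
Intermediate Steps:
d = 16
C = 56 (C = (-28 + (2 + 25))*(-56) = (-28 + 27)*(-56) = -1*(-56) = 56)
(1/(-8439 + 14475) + C) + (-57 + 57*d) = (1/(-8439 + 14475) + 56) + (-57 + 57*16) = (1/6036 + 56) + (-57 + 912) = (1/6036 + 56) + 855 = 338017/6036 + 855 = 5498797/6036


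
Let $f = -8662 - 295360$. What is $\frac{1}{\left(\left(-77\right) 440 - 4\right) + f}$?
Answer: $- \frac{1}{337906} \approx -2.9594 \cdot 10^{-6}$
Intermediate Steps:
$f = -304022$ ($f = -8662 - 295360 = -304022$)
$\frac{1}{\left(\left(-77\right) 440 - 4\right) + f} = \frac{1}{\left(\left(-77\right) 440 - 4\right) - 304022} = \frac{1}{\left(-33880 - 4\right) - 304022} = \frac{1}{-33884 - 304022} = \frac{1}{-337906} = - \frac{1}{337906}$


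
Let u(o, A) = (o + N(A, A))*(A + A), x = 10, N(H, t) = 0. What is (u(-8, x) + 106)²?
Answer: 2916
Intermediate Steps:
u(o, A) = 2*A*o (u(o, A) = (o + 0)*(A + A) = o*(2*A) = 2*A*o)
(u(-8, x) + 106)² = (2*10*(-8) + 106)² = (-160 + 106)² = (-54)² = 2916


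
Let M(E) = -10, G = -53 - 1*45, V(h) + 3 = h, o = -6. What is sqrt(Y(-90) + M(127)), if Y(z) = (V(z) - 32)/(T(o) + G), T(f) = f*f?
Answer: 3*I*sqrt(3410)/62 ≈ 2.8256*I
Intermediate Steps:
V(h) = -3 + h
G = -98 (G = -53 - 45 = -98)
T(f) = f**2
Y(z) = 35/62 - z/62 (Y(z) = ((-3 + z) - 32)/((-6)**2 - 98) = (-35 + z)/(36 - 98) = (-35 + z)/(-62) = (-35 + z)*(-1/62) = 35/62 - z/62)
sqrt(Y(-90) + M(127)) = sqrt((35/62 - 1/62*(-90)) - 10) = sqrt((35/62 + 45/31) - 10) = sqrt(125/62 - 10) = sqrt(-495/62) = 3*I*sqrt(3410)/62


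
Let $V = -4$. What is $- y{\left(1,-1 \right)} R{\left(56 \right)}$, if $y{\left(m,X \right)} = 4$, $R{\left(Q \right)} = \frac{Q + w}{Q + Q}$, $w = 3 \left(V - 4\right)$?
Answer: $- \frac{8}{7} \approx -1.1429$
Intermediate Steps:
$w = -24$ ($w = 3 \left(-4 - 4\right) = 3 \left(-8\right) = -24$)
$R{\left(Q \right)} = \frac{-24 + Q}{2 Q}$ ($R{\left(Q \right)} = \frac{Q - 24}{Q + Q} = \frac{-24 + Q}{2 Q}$)
$- y{\left(1,-1 \right)} R{\left(56 \right)} = - 4 \frac{-24 + 56}{2 \cdot 56} = - 4 \cdot \frac{1}{2} \cdot \frac{1}{56} \cdot 32 = - \frac{4 \cdot 2}{7} = \left(-1\right) \frac{8}{7} = - \frac{8}{7}$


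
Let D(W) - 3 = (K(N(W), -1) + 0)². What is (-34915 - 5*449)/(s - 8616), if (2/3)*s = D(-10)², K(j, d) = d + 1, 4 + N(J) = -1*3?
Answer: 14864/3441 ≈ 4.3197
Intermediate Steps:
N(J) = -7 (N(J) = -4 - 1*3 = -4 - 3 = -7)
K(j, d) = 1 + d
D(W) = 3 (D(W) = 3 + ((1 - 1) + 0)² = 3 + (0 + 0)² = 3 + 0² = 3 + 0 = 3)
s = 27/2 (s = (3/2)*3² = (3/2)*9 = 27/2 ≈ 13.500)
(-34915 - 5*449)/(s - 8616) = (-34915 - 5*449)/(27/2 - 8616) = (-34915 - 2245)/(-17205/2) = -37160*(-2/17205) = 14864/3441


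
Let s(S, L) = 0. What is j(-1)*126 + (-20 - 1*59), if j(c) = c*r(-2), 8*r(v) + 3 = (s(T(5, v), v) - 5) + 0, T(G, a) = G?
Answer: 47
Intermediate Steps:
r(v) = -1 (r(v) = -3/8 + ((0 - 5) + 0)/8 = -3/8 + (-5 + 0)/8 = -3/8 + (⅛)*(-5) = -3/8 - 5/8 = -1)
j(c) = -c (j(c) = c*(-1) = -c)
j(-1)*126 + (-20 - 1*59) = -1*(-1)*126 + (-20 - 1*59) = 1*126 + (-20 - 59) = 126 - 79 = 47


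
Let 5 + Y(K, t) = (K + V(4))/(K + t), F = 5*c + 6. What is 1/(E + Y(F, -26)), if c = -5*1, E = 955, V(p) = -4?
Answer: 45/42773 ≈ 0.0010521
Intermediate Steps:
c = -5
F = -19 (F = 5*(-5) + 6 = -25 + 6 = -19)
Y(K, t) = -5 + (-4 + K)/(K + t) (Y(K, t) = -5 + (K - 4)/(K + t) = -5 + (-4 + K)/(K + t))
1/(E + Y(F, -26)) = 1/(955 + (-4 - 5*(-26) - 4*(-19))/(-19 - 26)) = 1/(955 + (-4 + 130 + 76)/(-45)) = 1/(955 - 1/45*202) = 1/(955 - 202/45) = 1/(42773/45) = 45/42773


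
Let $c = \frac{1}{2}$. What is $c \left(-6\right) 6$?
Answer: $-18$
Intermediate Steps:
$c = \frac{1}{2} \approx 0.5$
$c \left(-6\right) 6 = \frac{1}{2} \left(-6\right) 6 = \left(-3\right) 6 = -18$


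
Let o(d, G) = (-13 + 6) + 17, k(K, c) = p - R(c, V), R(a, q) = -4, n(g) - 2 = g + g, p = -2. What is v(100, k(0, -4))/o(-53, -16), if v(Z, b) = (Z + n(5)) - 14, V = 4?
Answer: 49/5 ≈ 9.8000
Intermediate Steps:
n(g) = 2 + 2*g (n(g) = 2 + (g + g) = 2 + 2*g)
k(K, c) = 2 (k(K, c) = -2 - 1*(-4) = -2 + 4 = 2)
o(d, G) = 10 (o(d, G) = -7 + 17 = 10)
v(Z, b) = -2 + Z (v(Z, b) = (Z + (2 + 2*5)) - 14 = (Z + (2 + 10)) - 14 = (Z + 12) - 14 = (12 + Z) - 14 = -2 + Z)
v(100, k(0, -4))/o(-53, -16) = (-2 + 100)/10 = 98*(⅒) = 49/5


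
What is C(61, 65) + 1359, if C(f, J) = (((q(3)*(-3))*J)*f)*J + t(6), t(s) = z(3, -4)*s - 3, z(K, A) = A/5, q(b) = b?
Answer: -11590869/5 ≈ -2.3182e+6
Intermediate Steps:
z(K, A) = A/5 (z(K, A) = A*(1/5) = A/5)
t(s) = -3 - 4*s/5 (t(s) = ((1/5)*(-4))*s - 3 = -4*s/5 - 3 = -3 - 4*s/5)
C(f, J) = -39/5 - 9*f*J**2 (C(f, J) = (((3*(-3))*J)*f)*J + (-3 - 4/5*6) = ((-9*J)*f)*J + (-3 - 24/5) = (-9*J*f)*J - 39/5 = -9*f*J**2 - 39/5 = -39/5 - 9*f*J**2)
C(61, 65) + 1359 = (-39/5 - 9*61*65**2) + 1359 = (-39/5 - 9*61*4225) + 1359 = (-39/5 - 2319525) + 1359 = -11597664/5 + 1359 = -11590869/5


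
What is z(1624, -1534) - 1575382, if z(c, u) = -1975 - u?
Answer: -1575823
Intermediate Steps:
z(1624, -1534) - 1575382 = (-1975 - 1*(-1534)) - 1575382 = (-1975 + 1534) - 1575382 = -441 - 1575382 = -1575823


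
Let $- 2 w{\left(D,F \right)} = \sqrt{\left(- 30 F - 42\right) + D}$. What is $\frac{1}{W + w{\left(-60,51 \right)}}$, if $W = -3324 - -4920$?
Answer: $\frac{133}{212302} + \frac{i \sqrt{102}}{1273812} \approx 0.00062647 + 7.9286 \cdot 10^{-6} i$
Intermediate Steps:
$W = 1596$ ($W = -3324 + 4920 = 1596$)
$w{\left(D,F \right)} = - \frac{\sqrt{-42 + D - 30 F}}{2}$ ($w{\left(D,F \right)} = - \frac{\sqrt{\left(- 30 F - 42\right) + D}}{2} = - \frac{\sqrt{\left(-42 - 30 F\right) + D}}{2} = - \frac{\sqrt{-42 + D - 30 F}}{2}$)
$\frac{1}{W + w{\left(-60,51 \right)}} = \frac{1}{1596 - \frac{\sqrt{-42 - 60 - 1530}}{2}} = \frac{1}{1596 - \frac{\sqrt{-1632}}{2}} = \frac{1}{1596 - \frac{4 i \sqrt{102}}{2}} = \frac{1}{1596 - 2 i \sqrt{102}}$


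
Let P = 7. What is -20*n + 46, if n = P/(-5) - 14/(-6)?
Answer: 82/3 ≈ 27.333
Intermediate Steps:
n = 14/15 (n = 7/(-5) - 14/(-6) = 7*(-⅕) - 14*(-⅙) = -7/5 + 7/3 = 14/15 ≈ 0.93333)
-20*n + 46 = -20*14/15 + 46 = -56/3 + 46 = 82/3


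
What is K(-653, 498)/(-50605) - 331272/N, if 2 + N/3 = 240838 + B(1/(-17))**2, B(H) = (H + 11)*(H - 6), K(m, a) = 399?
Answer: -2374440838362/5182430854873 ≈ -0.45817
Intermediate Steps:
B(H) = (-6 + H)*(11 + H) (B(H) = (11 + H)*(-6 + H) = (-6 + H)*(11 + H))
N = 61445677560/83521 (N = -6 + 3*(240838 + (-66 + (1/(-17))**2 + 5/(-17))**2) = -6 + 3*(240838 + (-66 + (-1/17)**2 + 5*(-1/17))**2) = -6 + 3*(240838 + (-66 + 1/289 - 5/17)**2) = -6 + 3*(240838 + (-19158/289)**2) = -6 + 3*(240838 + 367028964/83521) = -6 + 3*(20482059562/83521) = -6 + 61446178686/83521 = 61445677560/83521 ≈ 7.3569e+5)
K(-653, 498)/(-50605) - 331272/N = 399/(-50605) - 331272/61445677560/83521 = 399*(-1/50605) - 331272*83521/61445677560 = -399/50605 - 1152840363/2560236565 = -2374440838362/5182430854873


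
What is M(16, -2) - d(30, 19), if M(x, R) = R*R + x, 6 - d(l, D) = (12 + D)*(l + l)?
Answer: 1874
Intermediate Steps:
d(l, D) = 6 - 2*l*(12 + D) (d(l, D) = 6 - (12 + D)*(l + l) = 6 - (12 + D)*2*l = 6 - 2*l*(12 + D))
M(x, R) = x + R² (M(x, R) = R² + x = x + R²)
M(16, -2) - d(30, 19) = (16 + (-2)²) - (6 - 24*30 - 2*19*30) = (16 + 4) - (6 - 720 - 1140) = 20 - 1*(-1854) = 20 + 1854 = 1874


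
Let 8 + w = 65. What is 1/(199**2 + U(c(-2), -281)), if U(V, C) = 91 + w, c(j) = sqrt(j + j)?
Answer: 1/39749 ≈ 2.5158e-5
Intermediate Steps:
w = 57 (w = -8 + 65 = 57)
c(j) = sqrt(2)*sqrt(j) (c(j) = sqrt(2*j) = sqrt(2)*sqrt(j))
U(V, C) = 148 (U(V, C) = 91 + 57 = 148)
1/(199**2 + U(c(-2), -281)) = 1/(199**2 + 148) = 1/(39601 + 148) = 1/39749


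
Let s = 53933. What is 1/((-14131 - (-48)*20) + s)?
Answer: 1/40762 ≈ 2.4533e-5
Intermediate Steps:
1/((-14131 - (-48)*20) + s) = 1/((-14131 - (-48)*20) + 53933) = 1/((-14131 - 1*(-960)) + 53933) = 1/((-14131 + 960) + 53933) = 1/(-13171 + 53933) = 1/40762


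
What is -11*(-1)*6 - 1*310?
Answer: -244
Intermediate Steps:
-11*(-1)*6 - 1*310 = 11*6 - 310 = 66 - 310 = -244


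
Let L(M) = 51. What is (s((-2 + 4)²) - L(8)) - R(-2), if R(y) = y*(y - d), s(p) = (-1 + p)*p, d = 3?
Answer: -49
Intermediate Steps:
s(p) = p*(-1 + p)
R(y) = y*(-3 + y) (R(y) = y*(y - 1*3) = y*(y - 3) = y*(-3 + y))
(s((-2 + 4)²) - L(8)) - R(-2) = ((-2 + 4)²*(-1 + (-2 + 4)²) - 1*51) - (-2)*(-3 - 2) = (2²*(-1 + 2²) - 51) - (-2)*(-5) = (4*(-1 + 4) - 51) - 1*10 = (4*3 - 51) - 10 = (12 - 51) - 10 = -39 - 10 = -49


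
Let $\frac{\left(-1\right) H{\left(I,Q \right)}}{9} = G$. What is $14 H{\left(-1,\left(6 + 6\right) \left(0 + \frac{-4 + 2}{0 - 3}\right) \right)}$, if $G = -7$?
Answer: $882$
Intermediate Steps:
$H{\left(I,Q \right)} = 63$ ($H{\left(I,Q \right)} = \left(-9\right) \left(-7\right) = 63$)
$14 H{\left(-1,\left(6 + 6\right) \left(0 + \frac{-4 + 2}{0 - 3}\right) \right)} = 14 \cdot 63 = 882$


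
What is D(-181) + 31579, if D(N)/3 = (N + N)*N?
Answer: 228145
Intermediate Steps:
D(N) = 6*N² (D(N) = 3*((N + N)*N) = 3*((2*N)*N) = 3*(2*N²) = 6*N²)
D(-181) + 31579 = 6*(-181)² + 31579 = 6*32761 + 31579 = 196566 + 31579 = 228145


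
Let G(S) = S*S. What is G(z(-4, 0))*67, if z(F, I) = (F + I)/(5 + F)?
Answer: 1072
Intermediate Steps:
z(F, I) = (F + I)/(5 + F)
G(S) = S²
G(z(-4, 0))*67 = ((-4 + 0)/(5 - 4))²*67 = (-4/1)²*67 = (1*(-4))²*67 = (-4)²*67 = 16*67 = 1072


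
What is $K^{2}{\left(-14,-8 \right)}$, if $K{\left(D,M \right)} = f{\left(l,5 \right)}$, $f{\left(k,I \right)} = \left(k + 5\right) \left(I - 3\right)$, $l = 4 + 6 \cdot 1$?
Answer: $900$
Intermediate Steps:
$l = 10$ ($l = 4 + 6 = 10$)
$f{\left(k,I \right)} = \left(-3 + I\right) \left(5 + k\right)$ ($f{\left(k,I \right)} = \left(5 + k\right) \left(-3 + I\right) = \left(-3 + I\right) \left(5 + k\right)$)
$K{\left(D,M \right)} = 30$ ($K{\left(D,M \right)} = -15 - 30 + 5 \cdot 5 + 5 \cdot 10 = -15 - 30 + 25 + 50 = 30$)
$K^{2}{\left(-14,-8 \right)} = 30^{2} = 900$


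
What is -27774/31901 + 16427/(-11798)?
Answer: -851715379/376367998 ≈ -2.2630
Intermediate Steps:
-27774/31901 + 16427/(-11798) = -27774*1/31901 + 16427*(-1/11798) = -27774/31901 - 16427/11798 = -851715379/376367998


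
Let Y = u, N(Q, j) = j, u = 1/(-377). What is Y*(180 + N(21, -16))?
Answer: -164/377 ≈ -0.43501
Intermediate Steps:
u = -1/377 ≈ -0.0026525
Y = -1/377 ≈ -0.0026525
Y*(180 + N(21, -16)) = -(180 - 16)/377 = -1/377*164 = -164/377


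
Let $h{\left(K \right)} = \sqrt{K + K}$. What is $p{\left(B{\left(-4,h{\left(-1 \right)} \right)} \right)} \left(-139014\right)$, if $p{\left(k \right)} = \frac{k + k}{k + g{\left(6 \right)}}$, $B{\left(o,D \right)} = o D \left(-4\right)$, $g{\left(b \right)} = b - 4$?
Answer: $- \frac{2224224 \sqrt{2}}{- i + 8 \sqrt{2}} \approx -2.7587 \cdot 10^{5} - 24384.0 i$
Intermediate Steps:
$h{\left(K \right)} = \sqrt{2} \sqrt{K}$ ($h{\left(K \right)} = \sqrt{2 K} = \sqrt{2} \sqrt{K}$)
$g{\left(b \right)} = -4 + b$
$B{\left(o,D \right)} = - 4 D o$ ($B{\left(o,D \right)} = D o \left(-4\right) = - 4 D o$)
$p{\left(k \right)} = \frac{2 k}{2 + k}$ ($p{\left(k \right)} = \frac{k + k}{k + \left(-4 + 6\right)} = \frac{2 k}{k + 2} = \frac{2 k}{2 + k}$)
$p{\left(B{\left(-4,h{\left(-1 \right)} \right)} \right)} \left(-139014\right) = \frac{2 \left(\left(-4\right) \sqrt{2} \sqrt{-1} \left(-4\right)\right)}{2 - 4 \sqrt{2} \sqrt{-1} \left(-4\right)} \left(-139014\right) = \frac{2 \left(\left(-4\right) \sqrt{2} i \left(-4\right)\right)}{2 - 4 \sqrt{2} i \left(-4\right)} \left(-139014\right) = \frac{2 \left(\left(-4\right) i \sqrt{2} \left(-4\right)\right)}{2 - 4 i \sqrt{2} \left(-4\right)} \left(-139014\right) = \frac{2 \cdot 16 i \sqrt{2}}{2 + 16 i \sqrt{2}} \left(-139014\right) = \frac{32 i \sqrt{2}}{2 + 16 i \sqrt{2}} \left(-139014\right) = - \frac{4448448 i \sqrt{2}}{2 + 16 i \sqrt{2}}$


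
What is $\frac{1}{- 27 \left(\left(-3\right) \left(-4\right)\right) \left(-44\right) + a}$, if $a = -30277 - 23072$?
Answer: $- \frac{1}{39093} \approx -2.558 \cdot 10^{-5}$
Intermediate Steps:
$a = -53349$ ($a = -30277 - 23072 = -53349$)
$\frac{1}{- 27 \left(\left(-3\right) \left(-4\right)\right) \left(-44\right) + a} = \frac{1}{- 27 \left(\left(-3\right) \left(-4\right)\right) \left(-44\right) - 53349} = \frac{1}{\left(-27\right) 12 \left(-44\right) - 53349} = \frac{1}{\left(-324\right) \left(-44\right) - 53349} = \frac{1}{14256 - 53349} = \frac{1}{-39093} = - \frac{1}{39093}$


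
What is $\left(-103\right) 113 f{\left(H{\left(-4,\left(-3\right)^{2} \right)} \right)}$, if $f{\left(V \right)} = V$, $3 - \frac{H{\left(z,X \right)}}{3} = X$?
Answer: $209502$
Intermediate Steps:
$H{\left(z,X \right)} = 9 - 3 X$
$\left(-103\right) 113 f{\left(H{\left(-4,\left(-3\right)^{2} \right)} \right)} = \left(-103\right) 113 \left(9 - 3 \left(-3\right)^{2}\right) = - 11639 \left(9 - 27\right) = \left(-11639\right) \left(-18\right) = 209502$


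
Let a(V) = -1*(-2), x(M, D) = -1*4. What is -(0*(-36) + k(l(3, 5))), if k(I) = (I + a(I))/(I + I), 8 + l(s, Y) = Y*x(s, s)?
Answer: -13/28 ≈ -0.46429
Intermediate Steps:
x(M, D) = -4
a(V) = 2
l(s, Y) = -8 - 4*Y (l(s, Y) = -8 + Y*(-4) = -8 - 4*Y)
k(I) = (2 + I)/(2*I) (k(I) = (I + 2)/(I + I) = (2 + I)/((2*I)) = (2 + I)*(1/(2*I)) = (2 + I)/(2*I))
-(0*(-36) + k(l(3, 5))) = -(0*(-36) + (2 + (-8 - 4*5))/(2*(-8 - 4*5))) = -(0 + (2 + (-8 - 20))/(2*(-8 - 20))) = -(0 + (½)*(2 - 28)/(-28)) = -(0 + (½)*(-1/28)*(-26)) = -(0 + 13/28) = -1*13/28 = -13/28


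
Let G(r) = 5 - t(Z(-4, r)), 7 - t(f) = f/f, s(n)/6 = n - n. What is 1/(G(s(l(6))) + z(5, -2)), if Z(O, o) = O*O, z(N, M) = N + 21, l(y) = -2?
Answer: 1/25 ≈ 0.040000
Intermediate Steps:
z(N, M) = 21 + N
Z(O, o) = O²
s(n) = 0 (s(n) = 6*(n - n) = 6*0 = 0)
t(f) = 6 (t(f) = 7 - f/f = 7 - 1*1 = 7 - 1 = 6)
G(r) = -1 (G(r) = 5 - 1*6 = 5 - 6 = -1)
1/(G(s(l(6))) + z(5, -2)) = 1/(-1 + (21 + 5)) = 1/(-1 + 26) = 1/25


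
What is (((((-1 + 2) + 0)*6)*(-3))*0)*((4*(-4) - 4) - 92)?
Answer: 0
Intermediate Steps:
(((((-1 + 2) + 0)*6)*(-3))*0)*((4*(-4) - 4) - 92) = ((((1 + 0)*6)*(-3))*0)*((-16 - 4) - 92) = (((1*6)*(-3))*0)*(-20 - 92) = ((6*(-3))*0)*(-112) = -18*0*(-112) = 0*(-112) = 0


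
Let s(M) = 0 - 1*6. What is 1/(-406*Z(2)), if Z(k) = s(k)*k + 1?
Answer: 1/4466 ≈ 0.00022391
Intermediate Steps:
s(M) = -6 (s(M) = 0 - 6 = -6)
Z(k) = 1 - 6*k (Z(k) = -6*k + 1 = 1 - 6*k)
1/(-406*Z(2)) = 1/(-406*(1 - 6*2)) = 1/(-406*(1 - 12)) = 1/(-406*(-11)) = 1/4466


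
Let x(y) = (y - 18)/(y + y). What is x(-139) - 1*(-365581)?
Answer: 101631675/278 ≈ 3.6558e+5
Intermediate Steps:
x(y) = (-18 + y)/(2*y) (x(y) = (-18 + y)/((2*y)) = (-18 + y)*(1/(2*y)) = (-18 + y)/(2*y))
x(-139) - 1*(-365581) = (½)*(-18 - 139)/(-139) - 1*(-365581) = (½)*(-1/139)*(-157) + 365581 = 157/278 + 365581 = 101631675/278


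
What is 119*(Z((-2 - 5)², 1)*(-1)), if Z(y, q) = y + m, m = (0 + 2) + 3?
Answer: -6426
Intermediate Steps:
m = 5 (m = 2 + 3 = 5)
Z(y, q) = 5 + y (Z(y, q) = y + 5 = 5 + y)
119*(Z((-2 - 5)², 1)*(-1)) = 119*((5 + (-2 - 5)²)*(-1)) = 119*((5 + (-7)²)*(-1)) = 119*((5 + 49)*(-1)) = 119*(54*(-1)) = 119*(-54) = -6426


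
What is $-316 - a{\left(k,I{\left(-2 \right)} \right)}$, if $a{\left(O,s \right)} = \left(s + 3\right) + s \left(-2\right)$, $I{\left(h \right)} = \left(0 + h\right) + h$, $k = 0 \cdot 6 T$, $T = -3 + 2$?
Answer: $-323$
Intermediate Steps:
$T = -1$
$k = 0$ ($k = 0 \cdot 6 \left(-1\right) = 0 \left(-1\right) = 0$)
$I{\left(h \right)} = 2 h$ ($I{\left(h \right)} = h + h = 2 h$)
$a{\left(O,s \right)} = 3 - s$ ($a{\left(O,s \right)} = \left(3 + s\right) - 2 s = 3 - s$)
$-316 - a{\left(k,I{\left(-2 \right)} \right)} = -316 - \left(3 - 2 \left(-2\right)\right) = -316 - \left(3 - -4\right) = -316 - \left(3 + 4\right) = -316 - 7 = -323$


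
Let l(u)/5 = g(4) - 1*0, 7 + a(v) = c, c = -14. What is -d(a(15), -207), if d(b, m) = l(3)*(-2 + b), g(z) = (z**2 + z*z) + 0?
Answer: 3680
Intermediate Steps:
g(z) = 2*z**2 (g(z) = (z**2 + z**2) + 0 = 2*z**2 + 0 = 2*z**2)
a(v) = -21 (a(v) = -7 - 14 = -21)
l(u) = 160 (l(u) = 5*(2*4**2 - 1*0) = 5*(2*16 + 0) = 5*(32 + 0) = 5*32 = 160)
d(b, m) = -320 + 160*b (d(b, m) = 160*(-2 + b) = -320 + 160*b)
-d(a(15), -207) = -(-320 + 160*(-21)) = -(-320 - 3360) = -1*(-3680) = 3680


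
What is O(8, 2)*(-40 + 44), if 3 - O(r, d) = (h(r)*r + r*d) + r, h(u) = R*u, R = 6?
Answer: -1620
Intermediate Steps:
h(u) = 6*u
O(r, d) = 3 - r - 6*r² - d*r (O(r, d) = 3 - (((6*r)*r + r*d) + r) = 3 - ((6*r² + d*r) + r) = 3 - (r + 6*r² + d*r) = 3 + (-r - 6*r² - d*r) = 3 - r - 6*r² - d*r)
O(8, 2)*(-40 + 44) = (3 - 1*8 - 6*8² - 1*2*8)*(-40 + 44) = (3 - 8 - 6*64 - 16)*4 = (3 - 8 - 384 - 16)*4 = -405*4 = -1620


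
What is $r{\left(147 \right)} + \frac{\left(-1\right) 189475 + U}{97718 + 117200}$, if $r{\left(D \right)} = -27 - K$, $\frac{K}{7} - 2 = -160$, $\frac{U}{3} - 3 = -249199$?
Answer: $\frac{230959459}{214918} \approx 1074.6$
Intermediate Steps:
$U = -747588$ ($U = 9 + 3 \left(-249199\right) = 9 - 747597 = -747588$)
$K = -1106$ ($K = 14 + 7 \left(-160\right) = 14 - 1120 = -1106$)
$r{\left(D \right)} = 1079$ ($r{\left(D \right)} = -27 - -1106 = -27 + 1106 = 1079$)
$r{\left(147 \right)} + \frac{\left(-1\right) 189475 + U}{97718 + 117200} = 1079 + \frac{\left(-1\right) 189475 - 747588}{97718 + 117200} = 1079 + \frac{-189475 - 747588}{214918} = 1079 - \frac{937063}{214918} = \frac{230959459}{214918}$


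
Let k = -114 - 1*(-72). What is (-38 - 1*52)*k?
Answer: 3780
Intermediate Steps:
k = -42 (k = -114 + 72 = -42)
(-38 - 1*52)*k = (-38 - 1*52)*(-42) = (-38 - 52)*(-42) = -90*(-42) = 3780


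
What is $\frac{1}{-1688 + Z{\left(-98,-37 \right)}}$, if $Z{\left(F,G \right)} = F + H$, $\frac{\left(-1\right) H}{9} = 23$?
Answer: $- \frac{1}{1993} \approx -0.00050176$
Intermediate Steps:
$H = -207$ ($H = \left(-9\right) 23 = -207$)
$Z{\left(F,G \right)} = -207 + F$ ($Z{\left(F,G \right)} = F - 207 = -207 + F$)
$\frac{1}{-1688 + Z{\left(-98,-37 \right)}} = \frac{1}{-1688 - 305} = \frac{1}{-1993} = - \frac{1}{1993}$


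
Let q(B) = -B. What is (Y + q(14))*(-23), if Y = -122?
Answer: 3128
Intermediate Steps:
(Y + q(14))*(-23) = (-122 - 1*14)*(-23) = (-122 - 14)*(-23) = -136*(-23) = 3128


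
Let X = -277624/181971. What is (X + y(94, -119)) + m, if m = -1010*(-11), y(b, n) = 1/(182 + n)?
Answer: 14149961521/1273797 ≈ 11108.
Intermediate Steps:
m = 11110
X = -277624/181971 (X = -277624*1/181971 = -277624/181971 ≈ -1.5257)
(X + y(94, -119)) + m = (-277624/181971 + 1/(182 - 119)) + 11110 = (-277624/181971 + 1/63) + 11110 = -1923149/1273797 + 11110 = 14149961521/1273797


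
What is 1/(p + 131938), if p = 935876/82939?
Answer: 82939/10943741658 ≈ 7.5787e-6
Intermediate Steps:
p = 935876/82939 (p = 935876*(1/82939) = 935876/82939 ≈ 11.284)
1/(p + 131938) = 1/(935876/82939 + 131938) = 1/(10943741658/82939) = 82939/10943741658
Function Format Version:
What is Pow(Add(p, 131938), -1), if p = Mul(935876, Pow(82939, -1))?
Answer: Rational(82939, 10943741658) ≈ 7.5787e-6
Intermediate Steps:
p = Rational(935876, 82939) (p = Mul(935876, Rational(1, 82939)) = Rational(935876, 82939) ≈ 11.284)
Pow(Add(p, 131938), -1) = Pow(Add(Rational(935876, 82939), 131938), -1) = Pow(Rational(10943741658, 82939), -1) = Rational(82939, 10943741658)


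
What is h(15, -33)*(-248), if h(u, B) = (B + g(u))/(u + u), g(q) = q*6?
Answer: -2356/5 ≈ -471.20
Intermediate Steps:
g(q) = 6*q
h(u, B) = (B + 6*u)/(2*u) (h(u, B) = (B + 6*u)/(u + u) = (B + 6*u)/((2*u)) = (B + 6*u)*(1/(2*u)) = (B + 6*u)/(2*u))
h(15, -33)*(-248) = (3 + (1/2)*(-33)/15)*(-248) = (3 + (1/2)*(-33)*(1/15))*(-248) = (3 - 11/10)*(-248) = (19/10)*(-248) = -2356/5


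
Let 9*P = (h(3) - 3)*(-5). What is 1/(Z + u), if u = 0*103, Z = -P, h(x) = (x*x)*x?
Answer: 3/40 ≈ 0.075000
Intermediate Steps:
h(x) = x**3 (h(x) = x**2*x = x**3)
P = -40/3 (P = ((3**3 - 3)*(-5))/9 = ((27 - 3)*(-5))/9 = (24*(-5))/9 = (1/9)*(-120) = -40/3 ≈ -13.333)
Z = 40/3 (Z = -1*(-40/3) = 40/3 ≈ 13.333)
u = 0
1/(Z + u) = 1/(40/3 + 0) = 1/(40/3) = 3/40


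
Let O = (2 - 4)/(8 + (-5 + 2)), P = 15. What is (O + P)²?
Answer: 5329/25 ≈ 213.16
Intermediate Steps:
O = -⅖ (O = -2/(8 - 3) = -2/5 = -2*⅕ = -⅖ ≈ -0.40000)
(O + P)² = (-⅖ + 15)² = (73/5)² = 5329/25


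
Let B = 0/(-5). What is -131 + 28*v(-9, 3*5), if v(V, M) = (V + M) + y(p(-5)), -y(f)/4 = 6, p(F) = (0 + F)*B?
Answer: -635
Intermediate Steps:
B = 0 (B = 0*(-⅕) = 0)
p(F) = 0 (p(F) = (0 + F)*0 = F*0 = 0)
y(f) = -24 (y(f) = -4*6 = -24)
v(V, M) = -24 + M + V (v(V, M) = (V + M) - 24 = (M + V) - 24 = -24 + M + V)
-131 + 28*v(-9, 3*5) = -131 + 28*(-24 + 3*5 - 9) = -131 + 28*(-24 + 15 - 9) = -131 + 28*(-18) = -131 - 504 = -635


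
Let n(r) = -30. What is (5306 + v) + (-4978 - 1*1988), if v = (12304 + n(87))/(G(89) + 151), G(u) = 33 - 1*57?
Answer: -198546/127 ≈ -1563.4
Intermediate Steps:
G(u) = -24 (G(u) = 33 - 57 = -24)
v = 12274/127 (v = (12304 - 30)/(-24 + 151) = 12274/127 ≈ 96.646)
(5306 + v) + (-4978 - 1*1988) = (5306 + 12274/127) + (-4978 - 1*1988) = 686136/127 + (-4978 - 1988) = 686136/127 - 6966 = -198546/127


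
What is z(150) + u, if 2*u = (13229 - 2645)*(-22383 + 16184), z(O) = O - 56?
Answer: -32805014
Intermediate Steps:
z(O) = -56 + O
u = -32805108 (u = ((13229 - 2645)*(-22383 + 16184))/2 = (10584*(-6199))/2 = (½)*(-65610216) = -32805108)
z(150) + u = (-56 + 150) - 32805108 = 94 - 32805108 = -32805014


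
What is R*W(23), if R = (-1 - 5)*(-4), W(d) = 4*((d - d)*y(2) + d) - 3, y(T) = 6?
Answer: 2136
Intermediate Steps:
W(d) = -3 + 4*d (W(d) = 4*((d - d)*6 + d) - 3 = 4*(0*6 + d) - 3 = 4*(0 + d) - 3 = 4*d - 3 = -3 + 4*d)
R = 24 (R = -6*(-4) = 24)
R*W(23) = 24*(-3 + 4*23) = 24*(-3 + 92) = 24*89 = 2136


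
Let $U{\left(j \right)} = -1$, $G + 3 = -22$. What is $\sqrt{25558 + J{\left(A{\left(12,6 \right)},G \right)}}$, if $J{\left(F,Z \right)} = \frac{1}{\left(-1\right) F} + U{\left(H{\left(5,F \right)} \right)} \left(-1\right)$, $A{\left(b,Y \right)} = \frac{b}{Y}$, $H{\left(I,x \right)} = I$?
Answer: $\frac{\sqrt{102234}}{2} \approx 159.87$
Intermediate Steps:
$G = -25$ ($G = -3 - 22 = -25$)
$J{\left(F,Z \right)} = 1 - \frac{1}{F}$ ($J{\left(F,Z \right)} = \frac{1}{\left(-1\right) F} - -1 = - \frac{1}{F} + 1 = 1 - \frac{1}{F}$)
$\sqrt{25558 + J{\left(A{\left(12,6 \right)},G \right)}} = \sqrt{25558 + \frac{-1 + \frac{12}{6}}{12 \cdot \frac{1}{6}}} = \sqrt{25558 + \frac{-1 + 12 \cdot \frac{1}{6}}{12 \cdot \frac{1}{6}}} = \sqrt{25558 + \frac{-1 + 2}{2}} = \sqrt{25558 + \frac{1}{2} \cdot 1} = \sqrt{25558 + \frac{1}{2}} = \sqrt{\frac{51117}{2}} = \frac{\sqrt{102234}}{2}$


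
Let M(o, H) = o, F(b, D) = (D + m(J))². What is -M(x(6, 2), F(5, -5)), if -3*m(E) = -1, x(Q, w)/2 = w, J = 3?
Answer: -4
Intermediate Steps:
x(Q, w) = 2*w
m(E) = ⅓ (m(E) = -⅓*(-1) = ⅓)
F(b, D) = (⅓ + D)² (F(b, D) = (D + ⅓)² = (⅓ + D)²)
-M(x(6, 2), F(5, -5)) = -2*2 = -1*4 = -4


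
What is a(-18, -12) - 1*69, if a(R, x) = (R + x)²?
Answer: 831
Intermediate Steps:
a(-18, -12) - 1*69 = (-18 - 12)² - 1*69 = (-30)² - 69 = 900 - 69 = 831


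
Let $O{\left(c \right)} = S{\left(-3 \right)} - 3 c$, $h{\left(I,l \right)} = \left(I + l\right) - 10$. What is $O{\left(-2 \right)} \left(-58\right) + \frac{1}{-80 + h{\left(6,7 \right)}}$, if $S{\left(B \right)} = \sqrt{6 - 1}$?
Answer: $- \frac{26797}{77} - 58 \sqrt{5} \approx -477.71$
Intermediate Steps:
$S{\left(B \right)} = \sqrt{5}$
$h{\left(I,l \right)} = -10 + I + l$
$O{\left(c \right)} = \sqrt{5} - 3 c$
$O{\left(-2 \right)} \left(-58\right) + \frac{1}{-80 + h{\left(6,7 \right)}} = \left(\sqrt{5} - -6\right) \left(-58\right) + \frac{1}{-80 + \left(-10 + 6 + 7\right)} = \left(\sqrt{5} + 6\right) \left(-58\right) + \frac{1}{-80 + 3} = \left(6 + \sqrt{5}\right) \left(-58\right) + \frac{1}{-77} = \left(-348 - 58 \sqrt{5}\right) - \frac{1}{77} = - \frac{26797}{77} - 58 \sqrt{5}$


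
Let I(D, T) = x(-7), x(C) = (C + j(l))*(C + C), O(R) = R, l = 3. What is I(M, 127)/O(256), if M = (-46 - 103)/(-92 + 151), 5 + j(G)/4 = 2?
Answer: 133/128 ≈ 1.0391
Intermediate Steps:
j(G) = -12 (j(G) = -20 + 4*2 = -20 + 8 = -12)
M = -149/59 ≈ -2.5254
x(C) = 2*C*(-12 + C) (x(C) = (C - 12)*(C + C) = (-12 + C)*(2*C) = 2*C*(-12 + C))
I(D, T) = 266 (I(D, T) = 2*(-7)*(-12 - 7) = 2*(-7)*(-19) = 266)
I(M, 127)/O(256) = 266/256 = 266*(1/256) = 133/128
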